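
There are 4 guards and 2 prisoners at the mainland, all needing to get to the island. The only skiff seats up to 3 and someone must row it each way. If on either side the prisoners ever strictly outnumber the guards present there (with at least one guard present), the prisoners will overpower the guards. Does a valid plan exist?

Yes

1. 2 prisoners → the island.  (the mainland: 4G 0P; the island: 0G 2P)
2. 1 prisoner ← the mainland.  (the mainland: 4G 1P; the island: 0G 1P)
3. 2 guards and 1 prisoner → the island.  (the mainland: 2G 0P; the island: 2G 2P)
4. 1 prisoner ← the mainland.  (the mainland: 2G 1P; the island: 2G 1P)
5. 2 guards and 1 prisoner → the island.  (the mainland: 0G 0P; the island: 4G 2P)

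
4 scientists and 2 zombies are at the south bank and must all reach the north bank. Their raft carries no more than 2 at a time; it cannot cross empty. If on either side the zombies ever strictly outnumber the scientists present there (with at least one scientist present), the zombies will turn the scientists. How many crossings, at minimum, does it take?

9

Counting alone: each trip to the north bank takes at most 2 across and each return brings at least 1 back, so after t trips out (and t−1 returns) at most 2t − (t−1) of the 6 are across; that first reaches 6 at t = 5, so at least 9 crossings are needed.
The plan below uses exactly 9 crossings, so it is optimal:
1. 2 zombies → the north bank.  (the south bank: 4S 0Z; the north bank: 0S 2Z)
2. 1 zombie ← the south bank.  (the south bank: 4S 1Z; the north bank: 0S 1Z)
3. 2 scientists → the north bank.  (the south bank: 2S 1Z; the north bank: 2S 1Z)
4. 1 zombie ← the south bank.  (the south bank: 2S 2Z; the north bank: 2S 0Z)
5. 2 zombies → the north bank.  (the south bank: 2S 0Z; the north bank: 2S 2Z)
6. 1 zombie ← the south bank.  (the south bank: 2S 1Z; the north bank: 2S 1Z)
7. 1 scientist and 1 zombie → the north bank.  (the south bank: 1S 0Z; the north bank: 3S 2Z)
8. 1 zombie ← the south bank.  (the south bank: 1S 1Z; the north bank: 3S 1Z)
9. 1 scientist and 1 zombie → the north bank.  (the south bank: 0S 0Z; the north bank: 4S 2Z)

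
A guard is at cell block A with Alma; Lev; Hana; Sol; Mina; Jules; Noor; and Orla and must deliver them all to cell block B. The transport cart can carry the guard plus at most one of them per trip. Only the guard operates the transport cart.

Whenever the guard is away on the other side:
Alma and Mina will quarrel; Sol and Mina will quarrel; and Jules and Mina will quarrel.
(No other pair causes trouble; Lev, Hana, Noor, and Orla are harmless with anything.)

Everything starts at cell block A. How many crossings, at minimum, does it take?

Following every safe sequence of crossings from the start, the most of the 8 that can be at cell block B as the transport cart arrives there on crossings 1, 3, 5, 7, 9, 11 is 1, 2, 3, 4, 5, 6 respectively; the best ever achieved is 6 of 8.
From crossing 13 on, no configuration arises that was not already reachable earlier: only 144 distinct safe configurations (who is on which side, and where the transport cart is) can ever be reached, none of them has everyone across, and every continuation just revisits them. So no valid plan exists.

impossible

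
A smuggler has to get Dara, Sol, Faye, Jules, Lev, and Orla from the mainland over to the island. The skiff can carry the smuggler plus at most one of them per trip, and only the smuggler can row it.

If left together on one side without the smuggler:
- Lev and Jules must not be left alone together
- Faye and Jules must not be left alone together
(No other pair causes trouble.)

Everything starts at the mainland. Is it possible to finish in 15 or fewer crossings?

Yes

Yes — this plan uses 13 crossings (≤ 15):
1. Smuggler goes to the island with Jules.  [the mainland: Dara, Faye, Lev, Orla, Sol | the island: Jules]
2. Smuggler goes back to the mainland alone.  [the mainland: Dara, Faye, Lev, Orla, Sol | the island: Jules]
3. Smuggler goes to the island with Dara.  [the mainland: Faye, Lev, Orla, Sol | the island: Dara, Jules]
4. Smuggler goes back to the mainland alone.  [the mainland: Faye, Lev, Orla, Sol | the island: Dara, Jules]
5. Smuggler goes to the island with Sol.  [the mainland: Faye, Lev, Orla | the island: Dara, Jules, Sol]
6. Smuggler goes back to the mainland alone.  [the mainland: Faye, Lev, Orla | the island: Dara, Jules, Sol]
7. Smuggler goes to the island with Faye.  [the mainland: Lev, Orla | the island: Dara, Faye, Jules, Sol]
8. Smuggler goes back to the mainland with Jules.  [the mainland: Jules, Lev, Orla | the island: Dara, Faye, Sol]
9. Smuggler goes to the island with Lev.  [the mainland: Jules, Orla | the island: Dara, Faye, Lev, Sol]
10. Smuggler goes back to the mainland alone.  [the mainland: Jules, Orla | the island: Dara, Faye, Lev, Sol]
11. Smuggler goes to the island with Orla.  [the mainland: Jules | the island: Dara, Faye, Lev, Orla, Sol]
12. Smuggler goes back to the mainland alone.  [the mainland: Jules | the island: Dara, Faye, Lev, Orla, Sol]
13. Smuggler goes to the island with Jules.  [the mainland: — | the island: Dara, Faye, Jules, Lev, Orla, Sol]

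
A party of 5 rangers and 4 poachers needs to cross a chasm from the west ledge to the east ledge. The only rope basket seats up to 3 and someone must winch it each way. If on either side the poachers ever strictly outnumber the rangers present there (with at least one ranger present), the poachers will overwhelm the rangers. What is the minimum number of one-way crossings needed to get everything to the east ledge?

7

Counting alone: each trip to the east ledge takes at most 3 across and each return brings at least 1 back, so after t trips out (and t−1 returns) at most 3t − (t−1) of the 9 are across; that first reaches 9 at t = 4, so at least 7 crossings are needed.
The plan below uses exactly 7 crossings, so it is optimal:
1. 3 poachers → the east ledge.  (the west ledge: 5R 1P; the east ledge: 0R 3P)
2. 1 poacher ← the west ledge.  (the west ledge: 5R 2P; the east ledge: 0R 2P)
3. 3 rangers → the east ledge.  (the west ledge: 2R 2P; the east ledge: 3R 2P)
4. 1 ranger ← the west ledge.  (the west ledge: 3R 2P; the east ledge: 2R 2P)
5. 2 rangers and 1 poacher → the east ledge.  (the west ledge: 1R 1P; the east ledge: 4R 3P)
6. 1 ranger ← the west ledge.  (the west ledge: 2R 1P; the east ledge: 3R 3P)
7. 2 rangers and 1 poacher → the east ledge.  (the west ledge: 0R 0P; the east ledge: 5R 4P)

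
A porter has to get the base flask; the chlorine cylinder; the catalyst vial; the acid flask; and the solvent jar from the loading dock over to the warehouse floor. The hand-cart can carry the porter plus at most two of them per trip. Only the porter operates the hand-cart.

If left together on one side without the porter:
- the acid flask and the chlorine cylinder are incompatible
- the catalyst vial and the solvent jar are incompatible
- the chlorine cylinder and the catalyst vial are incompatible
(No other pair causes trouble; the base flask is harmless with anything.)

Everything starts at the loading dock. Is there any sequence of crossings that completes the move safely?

1. Porter goes to the warehouse floor with the catalyst vial and the chlorine cylinder.  [the loading dock: the acid flask, the base flask, the solvent jar | the warehouse floor: the catalyst vial, the chlorine cylinder]
2. Porter goes back to the loading dock with the chlorine cylinder.  [the loading dock: the acid flask, the base flask, the chlorine cylinder, the solvent jar | the warehouse floor: the catalyst vial]
3. Porter goes to the warehouse floor with the acid flask and the base flask.  [the loading dock: the chlorine cylinder, the solvent jar | the warehouse floor: the acid flask, the base flask, the catalyst vial]
4. Porter goes back to the loading dock alone.  [the loading dock: the chlorine cylinder, the solvent jar | the warehouse floor: the acid flask, the base flask, the catalyst vial]
5. Porter goes to the warehouse floor with the chlorine cylinder and the solvent jar.  [the loading dock: — | the warehouse floor: the acid flask, the base flask, the catalyst vial, the chlorine cylinder, the solvent jar]

Yes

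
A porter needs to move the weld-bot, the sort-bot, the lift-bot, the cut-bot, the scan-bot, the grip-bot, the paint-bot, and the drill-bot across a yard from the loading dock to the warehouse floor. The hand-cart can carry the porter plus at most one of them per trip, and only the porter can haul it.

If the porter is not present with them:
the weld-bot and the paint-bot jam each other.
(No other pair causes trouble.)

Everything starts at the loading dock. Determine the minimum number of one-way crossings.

15

Counting alone: the porter can take at most 1 across per trip to the warehouse floor, so moving all 8 needs at least 8 loaded trips out, with a return between consecutive ones — at least 15 crossings.
The plan below uses exactly 15 crossings, so it is optimal:
1. Porter goes to the warehouse floor with the weld-bot.  [the loading dock: the cut-bot, the drill-bot, the grip-bot, the lift-bot, the paint-bot, the scan-bot, the sort-bot | the warehouse floor: the weld-bot]
2. Porter goes back to the loading dock alone.  [the loading dock: the cut-bot, the drill-bot, the grip-bot, the lift-bot, the paint-bot, the scan-bot, the sort-bot | the warehouse floor: the weld-bot]
3. Porter goes to the warehouse floor with the sort-bot.  [the loading dock: the cut-bot, the drill-bot, the grip-bot, the lift-bot, the paint-bot, the scan-bot | the warehouse floor: the sort-bot, the weld-bot]
4. Porter goes back to the loading dock alone.  [the loading dock: the cut-bot, the drill-bot, the grip-bot, the lift-bot, the paint-bot, the scan-bot | the warehouse floor: the sort-bot, the weld-bot]
5. Porter goes to the warehouse floor with the lift-bot.  [the loading dock: the cut-bot, the drill-bot, the grip-bot, the paint-bot, the scan-bot | the warehouse floor: the lift-bot, the sort-bot, the weld-bot]
6. Porter goes back to the loading dock alone.  [the loading dock: the cut-bot, the drill-bot, the grip-bot, the paint-bot, the scan-bot | the warehouse floor: the lift-bot, the sort-bot, the weld-bot]
7. Porter goes to the warehouse floor with the cut-bot.  [the loading dock: the drill-bot, the grip-bot, the paint-bot, the scan-bot | the warehouse floor: the cut-bot, the lift-bot, the sort-bot, the weld-bot]
8. Porter goes back to the loading dock alone.  [the loading dock: the drill-bot, the grip-bot, the paint-bot, the scan-bot | the warehouse floor: the cut-bot, the lift-bot, the sort-bot, the weld-bot]
9. Porter goes to the warehouse floor with the scan-bot.  [the loading dock: the drill-bot, the grip-bot, the paint-bot | the warehouse floor: the cut-bot, the lift-bot, the scan-bot, the sort-bot, the weld-bot]
10. Porter goes back to the loading dock alone.  [the loading dock: the drill-bot, the grip-bot, the paint-bot | the warehouse floor: the cut-bot, the lift-bot, the scan-bot, the sort-bot, the weld-bot]
11. Porter goes to the warehouse floor with the grip-bot.  [the loading dock: the drill-bot, the paint-bot | the warehouse floor: the cut-bot, the grip-bot, the lift-bot, the scan-bot, the sort-bot, the weld-bot]
12. Porter goes back to the loading dock alone.  [the loading dock: the drill-bot, the paint-bot | the warehouse floor: the cut-bot, the grip-bot, the lift-bot, the scan-bot, the sort-bot, the weld-bot]
13. Porter goes to the warehouse floor with the drill-bot.  [the loading dock: the paint-bot | the warehouse floor: the cut-bot, the drill-bot, the grip-bot, the lift-bot, the scan-bot, the sort-bot, the weld-bot]
14. Porter goes back to the loading dock alone.  [the loading dock: the paint-bot | the warehouse floor: the cut-bot, the drill-bot, the grip-bot, the lift-bot, the scan-bot, the sort-bot, the weld-bot]
15. Porter goes to the warehouse floor with the paint-bot.  [the loading dock: — | the warehouse floor: the cut-bot, the drill-bot, the grip-bot, the lift-bot, the paint-bot, the scan-bot, the sort-bot, the weld-bot]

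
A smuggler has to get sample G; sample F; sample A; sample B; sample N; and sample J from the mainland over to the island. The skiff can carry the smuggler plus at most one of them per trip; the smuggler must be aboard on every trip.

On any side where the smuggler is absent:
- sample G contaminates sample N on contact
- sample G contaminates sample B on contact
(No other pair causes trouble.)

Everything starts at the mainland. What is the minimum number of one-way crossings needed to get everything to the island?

Counting alone: the smuggler can take at most 1 across per trip to the island, so moving all 6 needs at least 6 loaded trips out, with a return between consecutive ones — at least 11 crossings.
The safety rule pushes this higher. Following every safe sequence of crossings, the most of the 6 that can be at the island as the skiff arrives there on crossing 11 is 5 — never all 6.
So no plan with fewer than 13 crossings exists, and this one achieves 13:
1. Smuggler goes to the island with sample G.
2. Smuggler goes back to the mainland alone.
3. Smuggler goes to the island with sample F.
4. Smuggler goes back to the mainland alone.
5. Smuggler goes to the island with sample A.
6. Smuggler goes back to the mainland alone.
7. Smuggler goes to the island with sample B.
8. Smuggler goes back to the mainland with sample G.
9. Smuggler goes to the island with sample N.
10. Smuggler goes back to the mainland alone.
11. Smuggler goes to the island with sample J.
12. Smuggler goes back to the mainland alone.
13. Smuggler goes to the island with sample G.

13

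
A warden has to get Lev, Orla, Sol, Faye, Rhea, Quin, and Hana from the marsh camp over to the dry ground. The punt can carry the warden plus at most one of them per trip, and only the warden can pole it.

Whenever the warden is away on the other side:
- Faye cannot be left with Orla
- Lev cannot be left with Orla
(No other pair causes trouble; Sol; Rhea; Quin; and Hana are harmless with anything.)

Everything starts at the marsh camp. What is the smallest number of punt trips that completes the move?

Counting alone: the warden can take at most 1 across per trip to the dry ground, so moving all 7 needs at least 7 loaded trips out, with a return between consecutive ones — at least 13 crossings.
The safety rule pushes this higher. Following every safe sequence of crossings, the most of the 7 that can be at the dry ground as the punt arrives there on crossing 13 is 6 — never all 7.
So no plan with fewer than 15 crossings exists, and this one achieves 15:
1. Warden goes to the dry ground with Orla.  [the marsh camp: Faye, Hana, Lev, Quin, Rhea, Sol | the dry ground: Orla]
2. Warden goes back to the marsh camp alone.  [the marsh camp: Faye, Hana, Lev, Quin, Rhea, Sol | the dry ground: Orla]
3. Warden goes to the dry ground with Lev.  [the marsh camp: Faye, Hana, Quin, Rhea, Sol | the dry ground: Lev, Orla]
4. Warden goes back to the marsh camp with Orla.  [the marsh camp: Faye, Hana, Orla, Quin, Rhea, Sol | the dry ground: Lev]
5. Warden goes to the dry ground with Faye.  [the marsh camp: Hana, Orla, Quin, Rhea, Sol | the dry ground: Faye, Lev]
6. Warden goes back to the marsh camp alone.  [the marsh camp: Hana, Orla, Quin, Rhea, Sol | the dry ground: Faye, Lev]
7. Warden goes to the dry ground with Sol.  [the marsh camp: Hana, Orla, Quin, Rhea | the dry ground: Faye, Lev, Sol]
8. Warden goes back to the marsh camp alone.  [the marsh camp: Hana, Orla, Quin, Rhea | the dry ground: Faye, Lev, Sol]
9. Warden goes to the dry ground with Rhea.  [the marsh camp: Hana, Orla, Quin | the dry ground: Faye, Lev, Rhea, Sol]
10. Warden goes back to the marsh camp alone.  [the marsh camp: Hana, Orla, Quin | the dry ground: Faye, Lev, Rhea, Sol]
11. Warden goes to the dry ground with Quin.  [the marsh camp: Hana, Orla | the dry ground: Faye, Lev, Quin, Rhea, Sol]
12. Warden goes back to the marsh camp alone.  [the marsh camp: Hana, Orla | the dry ground: Faye, Lev, Quin, Rhea, Sol]
13. Warden goes to the dry ground with Hana.  [the marsh camp: Orla | the dry ground: Faye, Hana, Lev, Quin, Rhea, Sol]
14. Warden goes back to the marsh camp alone.  [the marsh camp: Orla | the dry ground: Faye, Hana, Lev, Quin, Rhea, Sol]
15. Warden goes to the dry ground with Orla.  [the marsh camp: — | the dry ground: Faye, Hana, Lev, Orla, Quin, Rhea, Sol]

15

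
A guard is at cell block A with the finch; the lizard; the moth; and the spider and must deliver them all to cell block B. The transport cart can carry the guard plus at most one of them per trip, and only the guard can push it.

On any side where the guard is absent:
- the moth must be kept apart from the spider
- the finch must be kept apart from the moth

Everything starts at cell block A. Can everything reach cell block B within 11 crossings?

Yes

Yes — this plan uses 9 crossings (≤ 11):
1. Guard goes to cell block B with the moth.
2. Guard goes back to cell block A alone.
3. Guard goes to cell block B with the finch.
4. Guard goes back to cell block A with the moth.
5. Guard goes to cell block B with the spider.
6. Guard goes back to cell block A alone.
7. Guard goes to cell block B with the lizard.
8. Guard goes back to cell block A alone.
9. Guard goes to cell block B with the moth.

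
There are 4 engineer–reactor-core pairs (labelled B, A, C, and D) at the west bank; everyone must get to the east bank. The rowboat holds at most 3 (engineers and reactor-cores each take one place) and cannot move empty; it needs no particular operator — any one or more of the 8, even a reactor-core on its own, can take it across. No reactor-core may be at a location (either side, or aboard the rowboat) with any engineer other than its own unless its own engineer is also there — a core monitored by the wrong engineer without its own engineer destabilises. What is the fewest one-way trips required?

Counting alone: each trip to the east bank takes at most 3 across and each return brings at least 1 back, so after t trips out (and t−1 returns) at most 3t − (t−1) of the 8 are across; that first reaches 8 at t = 4, so at least 7 crossings are needed.
The safety rule pushes this higher. Following every safe sequence of crossings, the most of the 8 that can be at the east bank as the rowboat arrives there on crossing 7 is 7 — never all 8.
So no plan with fewer than 9 crossings exists, and this one achieves 9:
1. engineer B and reactor-core B cross → the east bank.
2. engineer B crosses ← the west bank.
3. engineer A, engineer B, and reactor-core A cross → the east bank.
4. engineer B and reactor-core B cross ← the west bank.
5. engineer B, engineer C, and engineer D cross → the east bank.
6. reactor-core A crosses ← the west bank.
7. reactor-core A and reactor-core B cross → the east bank.
8. reactor-core B crosses ← the west bank.
9. reactor-core B, reactor-core C, and reactor-core D cross → the east bank.

9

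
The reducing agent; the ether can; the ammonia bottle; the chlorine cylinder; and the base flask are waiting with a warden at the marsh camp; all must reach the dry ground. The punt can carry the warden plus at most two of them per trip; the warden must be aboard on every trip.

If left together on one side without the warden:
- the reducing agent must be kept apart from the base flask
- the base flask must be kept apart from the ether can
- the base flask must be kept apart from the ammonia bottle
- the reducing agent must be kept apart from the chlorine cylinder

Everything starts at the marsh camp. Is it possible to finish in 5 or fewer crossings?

Yes

Yes — this plan uses 5 crossings (≤ 5):
1. Warden goes to the dry ground with the base flask and the reducing agent.  [the marsh camp: the ammonia bottle, the chlorine cylinder, the ether can | the dry ground: the base flask, the reducing agent]
2. Warden goes back to the marsh camp with the base flask.  [the marsh camp: the ammonia bottle, the base flask, the chlorine cylinder, the ether can | the dry ground: the reducing agent]
3. Warden goes to the dry ground with the ammonia bottle and the ether can.  [the marsh camp: the base flask, the chlorine cylinder | the dry ground: the ammonia bottle, the ether can, the reducing agent]
4. Warden goes back to the marsh camp alone.  [the marsh camp: the base flask, the chlorine cylinder | the dry ground: the ammonia bottle, the ether can, the reducing agent]
5. Warden goes to the dry ground with the base flask and the chlorine cylinder.  [the marsh camp: — | the dry ground: the ammonia bottle, the base flask, the chlorine cylinder, the ether can, the reducing agent]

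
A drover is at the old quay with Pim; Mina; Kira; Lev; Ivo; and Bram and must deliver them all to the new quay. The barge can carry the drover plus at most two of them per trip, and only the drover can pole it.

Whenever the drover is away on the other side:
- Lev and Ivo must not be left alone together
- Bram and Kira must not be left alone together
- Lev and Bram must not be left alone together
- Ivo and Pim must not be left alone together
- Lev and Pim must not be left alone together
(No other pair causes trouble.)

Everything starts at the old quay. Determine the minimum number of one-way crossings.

impossible

Whatever the first load, the items left behind include a forbidden pair without the drover. No opening move is safe, so no plan exists.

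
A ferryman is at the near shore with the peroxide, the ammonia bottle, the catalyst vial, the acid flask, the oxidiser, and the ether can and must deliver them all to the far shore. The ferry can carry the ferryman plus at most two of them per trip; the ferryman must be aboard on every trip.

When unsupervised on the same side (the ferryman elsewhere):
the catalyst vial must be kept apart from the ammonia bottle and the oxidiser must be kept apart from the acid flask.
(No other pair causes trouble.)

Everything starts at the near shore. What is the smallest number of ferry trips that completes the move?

Counting alone: the ferryman can take at most 2 across per trip to the far shore, so moving all 6 needs at least 3 loaded trips out, with a return between consecutive ones — at least 5 crossings.
The plan below uses exactly 5 crossings, so it is optimal:
1. Ferryman goes to the far shore with the acid flask and the ammonia bottle.  [the near shore: the catalyst vial, the ether can, the oxidiser, the peroxide | the far shore: the acid flask, the ammonia bottle]
2. Ferryman goes back to the near shore alone.  [the near shore: the catalyst vial, the ether can, the oxidiser, the peroxide | the far shore: the acid flask, the ammonia bottle]
3. Ferryman goes to the far shore with the ether can and the peroxide.  [the near shore: the catalyst vial, the oxidiser | the far shore: the acid flask, the ammonia bottle, the ether can, the peroxide]
4. Ferryman goes back to the near shore alone.  [the near shore: the catalyst vial, the oxidiser | the far shore: the acid flask, the ammonia bottle, the ether can, the peroxide]
5. Ferryman goes to the far shore with the catalyst vial and the oxidiser.  [the near shore: — | the far shore: the acid flask, the ammonia bottle, the catalyst vial, the ether can, the oxidiser, the peroxide]

5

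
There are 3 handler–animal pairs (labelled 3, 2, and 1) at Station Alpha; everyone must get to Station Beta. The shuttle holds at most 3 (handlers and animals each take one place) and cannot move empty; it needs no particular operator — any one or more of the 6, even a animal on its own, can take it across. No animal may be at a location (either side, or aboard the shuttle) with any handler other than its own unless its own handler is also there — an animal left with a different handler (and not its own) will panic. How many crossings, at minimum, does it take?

Counting alone: each trip to Station Beta takes at most 3 across and each return brings at least 1 back, so after t trips out (and t−1 returns) at most 3t − (t−1) of the 6 are across; that first reaches 6 at t = 3, so at least 5 crossings are needed.
The plan below uses exactly 5 crossings, so it is optimal:
1. animal 3 and handler 3 cross → Station Beta.
2. handler 3 crosses ← Station Alpha.
3. handler 1, handler 2, and handler 3 cross → Station Beta.
4. animal 3 crosses ← Station Alpha.
5. animal 1, animal 2, and animal 3 cross → Station Beta.

5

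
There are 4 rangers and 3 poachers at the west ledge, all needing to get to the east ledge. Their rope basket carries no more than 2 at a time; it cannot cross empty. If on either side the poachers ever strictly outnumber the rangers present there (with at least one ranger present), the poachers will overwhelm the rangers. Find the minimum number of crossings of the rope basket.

Counting alone: each trip to the east ledge takes at most 2 across and each return brings at least 1 back, so after t trips out (and t−1 returns) at most 2t − (t−1) of the 7 are across; that first reaches 7 at t = 6, so at least 11 crossings are needed.
The plan below uses exactly 11 crossings, so it is optimal:
1. 2 poachers → the east ledge.  (the west ledge: 4R 1P; the east ledge: 0R 2P)
2. 1 poacher ← the west ledge.  (the west ledge: 4R 2P; the east ledge: 0R 1P)
3. 2 poachers → the east ledge.  (the west ledge: 4R 0P; the east ledge: 0R 3P)
4. 1 poacher ← the west ledge.  (the west ledge: 4R 1P; the east ledge: 0R 2P)
5. 2 rangers → the east ledge.  (the west ledge: 2R 1P; the east ledge: 2R 2P)
6. 1 poacher ← the west ledge.  (the west ledge: 2R 2P; the east ledge: 2R 1P)
7. 1 ranger and 1 poacher → the east ledge.  (the west ledge: 1R 1P; the east ledge: 3R 2P)
8. 1 ranger ← the west ledge.  (the west ledge: 2R 1P; the east ledge: 2R 2P)
9. 1 ranger and 1 poacher → the east ledge.  (the west ledge: 1R 0P; the east ledge: 3R 3P)
10. 1 poacher ← the west ledge.  (the west ledge: 1R 1P; the east ledge: 3R 2P)
11. 1 ranger and 1 poacher → the east ledge.  (the west ledge: 0R 0P; the east ledge: 4R 3P)

11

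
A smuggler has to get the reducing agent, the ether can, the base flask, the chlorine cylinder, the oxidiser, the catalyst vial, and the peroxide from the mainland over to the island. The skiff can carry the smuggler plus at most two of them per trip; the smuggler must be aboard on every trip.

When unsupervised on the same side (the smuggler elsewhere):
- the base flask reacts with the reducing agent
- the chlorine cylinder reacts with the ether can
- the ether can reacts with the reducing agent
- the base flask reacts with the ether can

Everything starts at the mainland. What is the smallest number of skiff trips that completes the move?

Counting alone: the smuggler can take at most 2 across per trip to the island, so moving all 7 needs at least 4 loaded trips out, with a return between consecutive ones — at least 7 crossings.
The safety rule pushes this higher. Following every safe sequence of crossings, the most of the 7 that can be at the island as the skiff arrives there on crossings 7, 9 is 5, 6 respectively — never all 7.
So no plan with fewer than 11 crossings exists, and this one achieves 11:
1. Smuggler goes to the island with the ether can and the reducing agent.  [the mainland: the base flask, the catalyst vial, the chlorine cylinder, the oxidiser, the peroxide | the island: the ether can, the reducing agent]
2. Smuggler goes back to the mainland with the reducing agent.  [the mainland: the base flask, the catalyst vial, the chlorine cylinder, the oxidiser, the peroxide, the reducing agent | the island: the ether can]
3. Smuggler goes to the island with the chlorine cylinder and the reducing agent.  [the mainland: the base flask, the catalyst vial, the oxidiser, the peroxide | the island: the chlorine cylinder, the ether can, the reducing agent]
4. Smuggler goes back to the mainland with the ether can.  [the mainland: the base flask, the catalyst vial, the ether can, the oxidiser, the peroxide | the island: the chlorine cylinder, the reducing agent]
5. Smuggler goes to the island with the ether can and the oxidiser.  [the mainland: the base flask, the catalyst vial, the peroxide | the island: the chlorine cylinder, the ether can, the oxidiser, the reducing agent]
6. Smuggler goes back to the mainland with the ether can.  [the mainland: the base flask, the catalyst vial, the ether can, the peroxide | the island: the chlorine cylinder, the oxidiser, the reducing agent]
7. Smuggler goes to the island with the catalyst vial and the ether can.  [the mainland: the base flask, the peroxide | the island: the catalyst vial, the chlorine cylinder, the ether can, the oxidiser, the reducing agent]
8. Smuggler goes back to the mainland with the ether can.  [the mainland: the base flask, the ether can, the peroxide | the island: the catalyst vial, the chlorine cylinder, the oxidiser, the reducing agent]
9. Smuggler goes to the island with the ether can and the peroxide.  [the mainland: the base flask | the island: the catalyst vial, the chlorine cylinder, the ether can, the oxidiser, the peroxide, the reducing agent]
10. Smuggler goes back to the mainland with the ether can.  [the mainland: the base flask, the ether can | the island: the catalyst vial, the chlorine cylinder, the oxidiser, the peroxide, the reducing agent]
11. Smuggler goes to the island with the base flask and the ether can.  [the mainland: — | the island: the base flask, the catalyst vial, the chlorine cylinder, the ether can, the oxidiser, the peroxide, the reducing agent]

11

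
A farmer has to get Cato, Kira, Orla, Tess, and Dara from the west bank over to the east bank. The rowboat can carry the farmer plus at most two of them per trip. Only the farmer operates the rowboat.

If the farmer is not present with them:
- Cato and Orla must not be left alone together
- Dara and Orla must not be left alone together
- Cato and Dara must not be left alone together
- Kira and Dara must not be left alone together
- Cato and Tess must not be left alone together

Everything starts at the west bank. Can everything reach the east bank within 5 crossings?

Counting alone: the farmer can take at most 2 across per trip to the east bank, so moving all 5 needs at least 3 loaded trips out, with a return between consecutive ones — at least 5 crossings.
The safety rule pushes this higher. Following every safe sequence of crossings, the most of the 5 that can be at the east bank as the rowboat arrives there on crossing 5 is 4 — never all 5.
So the move cannot be finished within 5 crossings. (The shortest complete plan takes 7:)
1. Farmer goes to the east bank with Cato and Dara.
2. Farmer goes back to the west bank with Cato.
3. Farmer goes to the east bank with Cato and Kira.
4. Farmer goes back to the west bank with Dara.
5. Farmer goes to the east bank with Orla and Tess.
6. Farmer goes back to the west bank with Cato.
7. Farmer goes to the east bank with Cato and Dara.

No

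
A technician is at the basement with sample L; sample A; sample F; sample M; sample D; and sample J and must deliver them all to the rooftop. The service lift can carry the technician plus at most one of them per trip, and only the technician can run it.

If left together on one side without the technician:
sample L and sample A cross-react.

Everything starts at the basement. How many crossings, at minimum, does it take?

11

Counting alone: the technician can take at most 1 across per trip to the rooftop, so moving all 6 needs at least 6 loaded trips out, with a return between consecutive ones — at least 11 crossings.
The plan below uses exactly 11 crossings, so it is optimal:
1. Technician goes to the rooftop with sample L.  [the basement: sample A, sample D, sample F, sample J, sample M | the rooftop: sample L]
2. Technician goes back to the basement alone.  [the basement: sample A, sample D, sample F, sample J, sample M | the rooftop: sample L]
3. Technician goes to the rooftop with sample F.  [the basement: sample A, sample D, sample J, sample M | the rooftop: sample F, sample L]
4. Technician goes back to the basement alone.  [the basement: sample A, sample D, sample J, sample M | the rooftop: sample F, sample L]
5. Technician goes to the rooftop with sample M.  [the basement: sample A, sample D, sample J | the rooftop: sample F, sample L, sample M]
6. Technician goes back to the basement alone.  [the basement: sample A, sample D, sample J | the rooftop: sample F, sample L, sample M]
7. Technician goes to the rooftop with sample D.  [the basement: sample A, sample J | the rooftop: sample D, sample F, sample L, sample M]
8. Technician goes back to the basement alone.  [the basement: sample A, sample J | the rooftop: sample D, sample F, sample L, sample M]
9. Technician goes to the rooftop with sample J.  [the basement: sample A | the rooftop: sample D, sample F, sample J, sample L, sample M]
10. Technician goes back to the basement alone.  [the basement: sample A | the rooftop: sample D, sample F, sample J, sample L, sample M]
11. Technician goes to the rooftop with sample A.  [the basement: — | the rooftop: sample A, sample D, sample F, sample J, sample L, sample M]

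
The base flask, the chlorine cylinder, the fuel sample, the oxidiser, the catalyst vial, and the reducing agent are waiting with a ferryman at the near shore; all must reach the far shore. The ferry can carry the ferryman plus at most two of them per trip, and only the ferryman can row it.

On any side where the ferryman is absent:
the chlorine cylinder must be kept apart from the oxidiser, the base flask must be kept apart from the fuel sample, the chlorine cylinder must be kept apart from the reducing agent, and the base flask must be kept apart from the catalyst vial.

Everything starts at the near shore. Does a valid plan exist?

Yes

1. Ferryman goes to the far shore with the base flask and the chlorine cylinder.
2. Ferryman goes back to the near shore alone.
3. Ferryman goes to the far shore with the fuel sample and the oxidiser.
4. Ferryman goes back to the near shore with the base flask and the chlorine cylinder.
5. Ferryman goes to the far shore with the catalyst vial and the reducing agent.
6. Ferryman goes back to the near shore alone.
7. Ferryman goes to the far shore with the base flask and the chlorine cylinder.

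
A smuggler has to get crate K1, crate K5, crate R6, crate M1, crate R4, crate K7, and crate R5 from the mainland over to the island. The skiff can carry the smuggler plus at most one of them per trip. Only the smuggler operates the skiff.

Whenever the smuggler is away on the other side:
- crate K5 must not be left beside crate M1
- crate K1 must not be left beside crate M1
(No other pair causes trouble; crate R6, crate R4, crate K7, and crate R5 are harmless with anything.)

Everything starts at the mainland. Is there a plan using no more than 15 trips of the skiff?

Yes — this plan uses 15 crossings (≤ 15):
1. Smuggler goes to the island with crate M1.  [the mainland: crate K1, crate K5, crate K7, crate R4, crate R5, crate R6 | the island: crate M1]
2. Smuggler goes back to the mainland alone.  [the mainland: crate K1, crate K5, crate K7, crate R4, crate R5, crate R6 | the island: crate M1]
3. Smuggler goes to the island with crate K1.  [the mainland: crate K5, crate K7, crate R4, crate R5, crate R6 | the island: crate K1, crate M1]
4. Smuggler goes back to the mainland with crate M1.  [the mainland: crate K5, crate K7, crate M1, crate R4, crate R5, crate R6 | the island: crate K1]
5. Smuggler goes to the island with crate K5.  [the mainland: crate K7, crate M1, crate R4, crate R5, crate R6 | the island: crate K1, crate K5]
6. Smuggler goes back to the mainland alone.  [the mainland: crate K7, crate M1, crate R4, crate R5, crate R6 | the island: crate K1, crate K5]
7. Smuggler goes to the island with crate R6.  [the mainland: crate K7, crate M1, crate R4, crate R5 | the island: crate K1, crate K5, crate R6]
8. Smuggler goes back to the mainland alone.  [the mainland: crate K7, crate M1, crate R4, crate R5 | the island: crate K1, crate K5, crate R6]
9. Smuggler goes to the island with crate R4.  [the mainland: crate K7, crate M1, crate R5 | the island: crate K1, crate K5, crate R4, crate R6]
10. Smuggler goes back to the mainland alone.  [the mainland: crate K7, crate M1, crate R5 | the island: crate K1, crate K5, crate R4, crate R6]
11. Smuggler goes to the island with crate K7.  [the mainland: crate M1, crate R5 | the island: crate K1, crate K5, crate K7, crate R4, crate R6]
12. Smuggler goes back to the mainland alone.  [the mainland: crate M1, crate R5 | the island: crate K1, crate K5, crate K7, crate R4, crate R6]
13. Smuggler goes to the island with crate R5.  [the mainland: crate M1 | the island: crate K1, crate K5, crate K7, crate R4, crate R5, crate R6]
14. Smuggler goes back to the mainland alone.  [the mainland: crate M1 | the island: crate K1, crate K5, crate K7, crate R4, crate R5, crate R6]
15. Smuggler goes to the island with crate M1.  [the mainland: — | the island: crate K1, crate K5, crate K7, crate M1, crate R4, crate R5, crate R6]

Yes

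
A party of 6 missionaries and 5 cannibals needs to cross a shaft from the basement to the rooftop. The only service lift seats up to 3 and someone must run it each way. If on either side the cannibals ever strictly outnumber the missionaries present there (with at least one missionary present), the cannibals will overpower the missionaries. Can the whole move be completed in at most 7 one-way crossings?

Counting alone: each trip to the rooftop takes at most 3 across and each return brings at least 1 back, so after t trips out (and t−1 returns) at most 3t − (t−1) of the 11 are across; that first reaches 11 at t = 5, so at least 9 crossings are needed.
Since 7 < 9, 7 crossings cannot be enough. (The shortest complete plan in fact takes 9:)
1. 3 cannibals → the rooftop.  (the basement: 6M 2C; the rooftop: 0M 3C)
2. 1 cannibal ← the basement.  (the basement: 6M 3C; the rooftop: 0M 2C)
3. 3 missionaries → the rooftop.  (the basement: 3M 3C; the rooftop: 3M 2C)
4. 1 missionary ← the basement.  (the basement: 4M 3C; the rooftop: 2M 2C)
5. 2 missionaries and 1 cannibal → the rooftop.  (the basement: 2M 2C; the rooftop: 4M 3C)
6. 1 missionary ← the basement.  (the basement: 3M 2C; the rooftop: 3M 3C)
7. 2 missionaries and 1 cannibal → the rooftop.  (the basement: 1M 1C; the rooftop: 5M 4C)
8. 1 missionary ← the basement.  (the basement: 2M 1C; the rooftop: 4M 4C)
9. 2 missionaries and 1 cannibal → the rooftop.  (the basement: 0M 0C; the rooftop: 6M 5C)

No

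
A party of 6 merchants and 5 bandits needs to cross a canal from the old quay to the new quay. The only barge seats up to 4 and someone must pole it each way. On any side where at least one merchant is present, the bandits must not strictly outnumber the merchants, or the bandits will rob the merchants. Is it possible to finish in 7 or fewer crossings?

Yes — this plan uses 7 crossings (≤ 7):
1. 2 bandits → the new quay.  (the old quay: 6M 3B; the new quay: 0M 2B)
2. 1 bandit ← the old quay.  (the old quay: 6M 4B; the new quay: 0M 1B)
3. 4 bandits → the new quay.  (the old quay: 6M 0B; the new quay: 0M 5B)
4. 1 bandit ← the old quay.  (the old quay: 6M 1B; the new quay: 0M 4B)
5. 4 merchants → the new quay.  (the old quay: 2M 1B; the new quay: 4M 4B)
6. 1 bandit ← the old quay.  (the old quay: 2M 2B; the new quay: 4M 3B)
7. 2 merchants and 2 bandits → the new quay.  (the old quay: 0M 0B; the new quay: 6M 5B)

Yes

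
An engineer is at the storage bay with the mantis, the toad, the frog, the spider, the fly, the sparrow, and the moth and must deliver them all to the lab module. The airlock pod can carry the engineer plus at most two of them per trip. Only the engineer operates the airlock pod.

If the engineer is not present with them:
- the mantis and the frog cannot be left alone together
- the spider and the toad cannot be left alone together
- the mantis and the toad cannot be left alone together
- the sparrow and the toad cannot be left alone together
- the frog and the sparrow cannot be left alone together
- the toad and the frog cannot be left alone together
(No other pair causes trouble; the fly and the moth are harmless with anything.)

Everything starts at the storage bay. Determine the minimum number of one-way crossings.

11

Counting alone: the engineer can take at most 2 across per trip to the lab module, so moving all 7 needs at least 4 loaded trips out, with a return between consecutive ones — at least 7 crossings.
The safety rule pushes this higher. Following every safe sequence of crossings, the most of the 7 that can be at the lab module as the airlock pod arrives there on crossings 7, 9 is 5, 6 respectively — never all 7.
So no plan with fewer than 11 crossings exists, and this one achieves 11:
1. Engineer goes to the lab module with the frog and the toad.  [the storage bay: the fly, the mantis, the moth, the sparrow, the spider | the lab module: the frog, the toad]
2. Engineer goes back to the storage bay with the toad.  [the storage bay: the fly, the mantis, the moth, the sparrow, the spider, the toad | the lab module: the frog]
3. Engineer goes to the lab module with the spider and the toad.  [the storage bay: the fly, the mantis, the moth, the sparrow | the lab module: the frog, the spider, the toad]
4. Engineer goes back to the storage bay with the toad.  [the storage bay: the fly, the mantis, the moth, the sparrow, the toad | the lab module: the frog, the spider]
5. Engineer goes to the lab module with the mantis and the sparrow.  [the storage bay: the fly, the moth, the toad | the lab module: the frog, the mantis, the sparrow, the spider]
6. Engineer goes back to the storage bay with the frog.  [the storage bay: the fly, the frog, the moth, the toad | the lab module: the mantis, the sparrow, the spider]
7. Engineer goes to the lab module with the fly and the toad.  [the storage bay: the frog, the moth | the lab module: the fly, the mantis, the sparrow, the spider, the toad]
8. Engineer goes back to the storage bay with the toad.  [the storage bay: the frog, the moth, the toad | the lab module: the fly, the mantis, the sparrow, the spider]
9. Engineer goes to the lab module with the moth and the toad.  [the storage bay: the frog | the lab module: the fly, the mantis, the moth, the sparrow, the spider, the toad]
10. Engineer goes back to the storage bay with the toad.  [the storage bay: the frog, the toad | the lab module: the fly, the mantis, the moth, the sparrow, the spider]
11. Engineer goes to the lab module with the frog and the toad.  [the storage bay: — | the lab module: the fly, the frog, the mantis, the moth, the sparrow, the spider, the toad]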